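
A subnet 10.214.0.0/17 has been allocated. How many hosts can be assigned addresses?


Host bits = 32 - 17 = 15
Total addresses = 2^15 = 32768
Usable = total - 2 (network and broadcast)
Usable hosts: 32766


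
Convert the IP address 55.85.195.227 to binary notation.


55 = 00110111
85 = 01010101
195 = 11000011
227 = 11100011
Binary: 00110111.01010101.11000011.11100011


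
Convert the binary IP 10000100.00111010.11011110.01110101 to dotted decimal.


10000100 = 132
00111010 = 58
11011110 = 222
01110101 = 117
IP: 132.58.222.117


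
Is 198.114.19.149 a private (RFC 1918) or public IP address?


RFC 1918 private ranges:
  10.0.0.0/8 (10.0.0.0 - 10.255.255.255)
  172.16.0.0/12 (172.16.0.0 - 172.31.255.255)
  192.168.0.0/16 (192.168.0.0 - 192.168.255.255)
Public (not in any RFC 1918 range)


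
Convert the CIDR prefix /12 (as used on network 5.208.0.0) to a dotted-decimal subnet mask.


/12 means 12 network bits, 20 host bits
Binary: 11111111111100000000000000000000
Mask: 255.240.0.0


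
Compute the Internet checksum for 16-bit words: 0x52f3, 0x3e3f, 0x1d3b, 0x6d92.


Sum all words (with carry folding):
+ 0x52f3 = 0x52f3
+ 0x3e3f = 0x9132
+ 0x1d3b = 0xae6d
+ 0x6d92 = 0x1c00
One's complement: ~0x1c00
Checksum = 0xe3ff


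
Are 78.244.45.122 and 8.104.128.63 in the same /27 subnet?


Mask: 255.255.255.224
78.244.45.122 AND mask = 78.244.45.96
8.104.128.63 AND mask = 8.104.128.32
No, different subnets (78.244.45.96 vs 8.104.128.32)


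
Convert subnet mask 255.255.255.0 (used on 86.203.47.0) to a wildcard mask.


Subnet mask: 255.255.255.0
Wildcard = 255.255.255.255 - subnet mask
255 - 255 = 0
255 - 255 = 0
255 - 255 = 0
255 - 0 = 255
Wildcard: 0.0.0.255


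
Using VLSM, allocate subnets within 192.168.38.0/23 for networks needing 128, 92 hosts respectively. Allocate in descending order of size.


128 hosts -> /24 (254 usable): 192.168.38.0/24
92 hosts -> /25 (126 usable): 192.168.39.0/25
Allocation: 192.168.38.0/24 (128 hosts, 254 usable); 192.168.39.0/25 (92 hosts, 126 usable)


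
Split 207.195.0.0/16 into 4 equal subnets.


New prefix = 16 + 2 = 18
Each subnet has 16384 addresses
  207.195.0.0/18
  207.195.64.0/18
  207.195.128.0/18
  207.195.192.0/18
Subnets: 207.195.0.0/18, 207.195.64.0/18, 207.195.128.0/18, 207.195.192.0/18


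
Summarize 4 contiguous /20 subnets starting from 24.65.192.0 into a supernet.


Original prefix: /20
Number of subnets: 4 = 2^2
New prefix = 20 - 2 = 18
Supernet: 24.65.192.0/18


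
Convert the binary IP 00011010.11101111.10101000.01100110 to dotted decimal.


00011010 = 26
11101111 = 239
10101000 = 168
01100110 = 102
IP: 26.239.168.102


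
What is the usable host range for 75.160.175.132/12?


Network: 75.160.0.0
Broadcast: 75.175.255.255
First usable = network + 1
Last usable = broadcast - 1
Range: 75.160.0.1 to 75.175.255.254


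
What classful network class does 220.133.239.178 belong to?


First octet: 220
Binary: 11011100
110xxxxx -> Class C (192-223)
Class C, default mask 255.255.255.0 (/24)


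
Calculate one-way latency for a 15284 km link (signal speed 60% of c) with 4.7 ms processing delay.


Speed = 0.6 * 3e5 km/s = 180000 km/s
Propagation delay = 15284 / 180000 = 0.0849 s = 84.9111 ms
Processing delay = 4.7 ms
Total one-way latency = 89.6111 ms


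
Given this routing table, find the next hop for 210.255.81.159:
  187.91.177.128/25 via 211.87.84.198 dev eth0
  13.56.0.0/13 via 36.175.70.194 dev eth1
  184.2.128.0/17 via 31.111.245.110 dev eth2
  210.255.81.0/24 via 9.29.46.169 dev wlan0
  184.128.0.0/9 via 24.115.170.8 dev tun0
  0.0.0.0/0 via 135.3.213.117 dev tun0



Longest prefix match for 210.255.81.159:
  /25 187.91.177.128: no
  /13 13.56.0.0: no
  /17 184.2.128.0: no
  /24 210.255.81.0: MATCH
  /9 184.128.0.0: no
  /0 0.0.0.0: MATCH
Selected: next-hop 9.29.46.169 via wlan0 (matched /24)


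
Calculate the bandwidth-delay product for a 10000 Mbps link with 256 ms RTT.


BDP = bandwidth * RTT
= 10000 Mbps * 256 ms
= 10000 * 1e6 * 256 / 1000 bits
= 2560000000 bits
= 320000000 bytes
= 312500 KB
BDP = 2560000000 bits (320000000 bytes)


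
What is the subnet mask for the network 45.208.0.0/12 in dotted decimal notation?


/12 means 12 network bits, 20 host bits
Binary: 11111111111100000000000000000000
Mask: 255.240.0.0


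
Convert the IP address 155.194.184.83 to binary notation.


155 = 10011011
194 = 11000010
184 = 10111000
83 = 01010011
Binary: 10011011.11000010.10111000.01010011


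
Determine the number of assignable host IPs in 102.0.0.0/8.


Host bits = 32 - 8 = 24
Total addresses = 2^24 = 16777216
Usable = total - 2 (network and broadcast)
Usable hosts: 16777214


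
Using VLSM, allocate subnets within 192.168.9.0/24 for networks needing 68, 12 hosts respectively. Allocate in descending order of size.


68 hosts -> /25 (126 usable): 192.168.9.0/25
12 hosts -> /28 (14 usable): 192.168.9.128/28
Allocation: 192.168.9.0/25 (68 hosts, 126 usable); 192.168.9.128/28 (12 hosts, 14 usable)


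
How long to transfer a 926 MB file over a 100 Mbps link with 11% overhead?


Effective throughput = 100 * (1 - 11/100) = 89 Mbps
File size in Mb = 926 * 8 = 7408 Mb
Time = 7408 / 89
Time = 83.236 seconds


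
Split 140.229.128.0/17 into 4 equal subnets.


New prefix = 17 + 2 = 19
Each subnet has 8192 addresses
  140.229.128.0/19
  140.229.160.0/19
  140.229.192.0/19
  140.229.224.0/19
Subnets: 140.229.128.0/19, 140.229.160.0/19, 140.229.192.0/19, 140.229.224.0/19


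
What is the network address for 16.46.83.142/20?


IP:   00010000.00101110.01010011.10001110
Mask: 11111111.11111111.11110000.00000000
AND operation:
Net:  00010000.00101110.01010000.00000000
Network: 16.46.80.0/20


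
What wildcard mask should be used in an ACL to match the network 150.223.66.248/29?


Subnet mask: 255.255.255.248
Wildcard = 255.255.255.255 - subnet mask
255 - 255 = 0
255 - 255 = 0
255 - 255 = 0
255 - 248 = 7
Wildcard: 0.0.0.7


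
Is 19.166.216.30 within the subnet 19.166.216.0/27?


Subnet network: 19.166.216.0
Test IP AND mask: 19.166.216.0
Yes, 19.166.216.30 is in 19.166.216.0/27


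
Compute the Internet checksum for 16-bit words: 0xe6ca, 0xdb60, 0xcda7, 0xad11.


Sum all words (with carry folding):
+ 0xe6ca = 0xe6ca
+ 0xdb60 = 0xc22b
+ 0xcda7 = 0x8fd3
+ 0xad11 = 0x3ce5
One's complement: ~0x3ce5
Checksum = 0xc31a


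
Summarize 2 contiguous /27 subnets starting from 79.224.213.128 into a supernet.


Original prefix: /27
Number of subnets: 2 = 2^1
New prefix = 27 - 1 = 26
Supernet: 79.224.213.128/26


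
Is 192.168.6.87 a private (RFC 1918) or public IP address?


RFC 1918 private ranges:
  10.0.0.0/8 (10.0.0.0 - 10.255.255.255)
  172.16.0.0/12 (172.16.0.0 - 172.31.255.255)
  192.168.0.0/16 (192.168.0.0 - 192.168.255.255)
Private (in 192.168.0.0/16)


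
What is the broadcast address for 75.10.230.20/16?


Network: 75.10.0.0/16
Host bits = 16
Set all host bits to 1:
Broadcast: 75.10.255.255


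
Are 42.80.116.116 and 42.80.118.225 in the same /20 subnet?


Mask: 255.255.240.0
42.80.116.116 AND mask = 42.80.112.0
42.80.118.225 AND mask = 42.80.112.0
Yes, same subnet (42.80.112.0)


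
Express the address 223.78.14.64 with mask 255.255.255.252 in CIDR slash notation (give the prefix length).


Binary: 11111111.11111111.11111111.11111100
Count leading 1s
Prefix: /30


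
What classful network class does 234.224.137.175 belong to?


First octet: 234
Binary: 11101010
1110xxxx -> Class D (224-239)
Class D (multicast), default mask N/A


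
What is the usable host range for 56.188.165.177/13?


Network: 56.184.0.0
Broadcast: 56.191.255.255
First usable = network + 1
Last usable = broadcast - 1
Range: 56.184.0.1 to 56.191.255.254


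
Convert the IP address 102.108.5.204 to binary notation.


102 = 01100110
108 = 01101100
5 = 00000101
204 = 11001100
Binary: 01100110.01101100.00000101.11001100


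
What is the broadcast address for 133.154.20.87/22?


Network: 133.154.20.0/22
Host bits = 10
Set all host bits to 1:
Broadcast: 133.154.23.255


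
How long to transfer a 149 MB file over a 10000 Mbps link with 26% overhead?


Effective throughput = 10000 * (1 - 26/100) = 7400 Mbps
File size in Mb = 149 * 8 = 1192 Mb
Time = 1192 / 7400
Time = 0.1611 seconds


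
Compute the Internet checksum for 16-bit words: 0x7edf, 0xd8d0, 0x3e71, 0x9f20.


Sum all words (with carry folding):
+ 0x7edf = 0x7edf
+ 0xd8d0 = 0x57b0
+ 0x3e71 = 0x9621
+ 0x9f20 = 0x3542
One's complement: ~0x3542
Checksum = 0xcabd


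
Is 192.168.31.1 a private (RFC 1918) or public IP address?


RFC 1918 private ranges:
  10.0.0.0/8 (10.0.0.0 - 10.255.255.255)
  172.16.0.0/12 (172.16.0.0 - 172.31.255.255)
  192.168.0.0/16 (192.168.0.0 - 192.168.255.255)
Private (in 192.168.0.0/16)


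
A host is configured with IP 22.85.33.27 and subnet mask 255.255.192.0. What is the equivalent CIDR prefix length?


Binary: 11111111.11111111.11000000.00000000
Count leading 1s
Prefix: /18


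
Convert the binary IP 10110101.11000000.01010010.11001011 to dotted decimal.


10110101 = 181
11000000 = 192
01010010 = 82
11001011 = 203
IP: 181.192.82.203


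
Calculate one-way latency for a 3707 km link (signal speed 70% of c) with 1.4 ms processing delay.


Speed = 0.7 * 3e5 km/s = 210000 km/s
Propagation delay = 3707 / 210000 = 0.0177 s = 17.6524 ms
Processing delay = 1.4 ms
Total one-way latency = 19.0524 ms


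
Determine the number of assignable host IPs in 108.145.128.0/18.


Host bits = 32 - 18 = 14
Total addresses = 2^14 = 16384
Usable = total - 2 (network and broadcast)
Usable hosts: 16382


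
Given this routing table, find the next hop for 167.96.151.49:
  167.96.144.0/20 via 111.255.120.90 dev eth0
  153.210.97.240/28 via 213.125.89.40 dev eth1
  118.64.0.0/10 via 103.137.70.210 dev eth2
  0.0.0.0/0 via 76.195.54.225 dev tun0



Longest prefix match for 167.96.151.49:
  /20 167.96.144.0: MATCH
  /28 153.210.97.240: no
  /10 118.64.0.0: no
  /0 0.0.0.0: MATCH
Selected: next-hop 111.255.120.90 via eth0 (matched /20)


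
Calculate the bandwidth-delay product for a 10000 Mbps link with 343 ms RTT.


BDP = bandwidth * RTT
= 10000 Mbps * 343 ms
= 10000 * 1e6 * 343 / 1000 bits
= 3430000000 bits
= 428750000 bytes
= 418701.1719 KB
BDP = 3430000000 bits (428750000 bytes)


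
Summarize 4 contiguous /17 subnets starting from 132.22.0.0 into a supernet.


Original prefix: /17
Number of subnets: 4 = 2^2
New prefix = 17 - 2 = 15
Supernet: 132.22.0.0/15


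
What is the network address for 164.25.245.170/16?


IP:   10100100.00011001.11110101.10101010
Mask: 11111111.11111111.00000000.00000000
AND operation:
Net:  10100100.00011001.00000000.00000000
Network: 164.25.0.0/16


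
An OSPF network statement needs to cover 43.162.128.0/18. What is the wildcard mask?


Subnet mask: 255.255.192.0
Wildcard = 255.255.255.255 - subnet mask
255 - 255 = 0
255 - 255 = 0
255 - 192 = 63
255 - 0 = 255
Wildcard: 0.0.63.255


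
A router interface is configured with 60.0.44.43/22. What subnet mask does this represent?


/22 means 22 network bits, 10 host bits
Binary: 11111111111111111111110000000000
Mask: 255.255.252.0


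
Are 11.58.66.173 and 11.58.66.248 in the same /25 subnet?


Mask: 255.255.255.128
11.58.66.173 AND mask = 11.58.66.128
11.58.66.248 AND mask = 11.58.66.128
Yes, same subnet (11.58.66.128)


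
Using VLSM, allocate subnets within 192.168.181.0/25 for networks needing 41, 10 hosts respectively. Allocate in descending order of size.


41 hosts -> /26 (62 usable): 192.168.181.0/26
10 hosts -> /28 (14 usable): 192.168.181.64/28
Allocation: 192.168.181.0/26 (41 hosts, 62 usable); 192.168.181.64/28 (10 hosts, 14 usable)


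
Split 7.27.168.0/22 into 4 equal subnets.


New prefix = 22 + 2 = 24
Each subnet has 256 addresses
  7.27.168.0/24
  7.27.169.0/24
  7.27.170.0/24
  7.27.171.0/24
Subnets: 7.27.168.0/24, 7.27.169.0/24, 7.27.170.0/24, 7.27.171.0/24


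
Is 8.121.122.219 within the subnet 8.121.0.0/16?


Subnet network: 8.121.0.0
Test IP AND mask: 8.121.0.0
Yes, 8.121.122.219 is in 8.121.0.0/16


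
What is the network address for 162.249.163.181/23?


IP:   10100010.11111001.10100011.10110101
Mask: 11111111.11111111.11111110.00000000
AND operation:
Net:  10100010.11111001.10100010.00000000
Network: 162.249.162.0/23


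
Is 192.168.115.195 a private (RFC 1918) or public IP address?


RFC 1918 private ranges:
  10.0.0.0/8 (10.0.0.0 - 10.255.255.255)
  172.16.0.0/12 (172.16.0.0 - 172.31.255.255)
  192.168.0.0/16 (192.168.0.0 - 192.168.255.255)
Private (in 192.168.0.0/16)


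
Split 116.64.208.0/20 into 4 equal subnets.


New prefix = 20 + 2 = 22
Each subnet has 1024 addresses
  116.64.208.0/22
  116.64.212.0/22
  116.64.216.0/22
  116.64.220.0/22
Subnets: 116.64.208.0/22, 116.64.212.0/22, 116.64.216.0/22, 116.64.220.0/22


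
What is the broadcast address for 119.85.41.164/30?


Network: 119.85.41.164/30
Host bits = 2
Set all host bits to 1:
Broadcast: 119.85.41.167


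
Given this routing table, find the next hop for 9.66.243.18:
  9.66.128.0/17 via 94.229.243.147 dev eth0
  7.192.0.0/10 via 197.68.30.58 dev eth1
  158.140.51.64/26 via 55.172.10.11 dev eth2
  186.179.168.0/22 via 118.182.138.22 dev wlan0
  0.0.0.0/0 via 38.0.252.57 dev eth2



Longest prefix match for 9.66.243.18:
  /17 9.66.128.0: MATCH
  /10 7.192.0.0: no
  /26 158.140.51.64: no
  /22 186.179.168.0: no
  /0 0.0.0.0: MATCH
Selected: next-hop 94.229.243.147 via eth0 (matched /17)


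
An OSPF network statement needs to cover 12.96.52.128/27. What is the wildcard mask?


Subnet mask: 255.255.255.224
Wildcard = 255.255.255.255 - subnet mask
255 - 255 = 0
255 - 255 = 0
255 - 255 = 0
255 - 224 = 31
Wildcard: 0.0.0.31


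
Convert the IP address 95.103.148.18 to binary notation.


95 = 01011111
103 = 01100111
148 = 10010100
18 = 00010010
Binary: 01011111.01100111.10010100.00010010


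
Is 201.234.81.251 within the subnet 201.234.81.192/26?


Subnet network: 201.234.81.192
Test IP AND mask: 201.234.81.192
Yes, 201.234.81.251 is in 201.234.81.192/26


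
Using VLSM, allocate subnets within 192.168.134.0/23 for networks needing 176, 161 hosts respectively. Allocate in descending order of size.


176 hosts -> /24 (254 usable): 192.168.134.0/24
161 hosts -> /24 (254 usable): 192.168.135.0/24
Allocation: 192.168.134.0/24 (176 hosts, 254 usable); 192.168.135.0/24 (161 hosts, 254 usable)


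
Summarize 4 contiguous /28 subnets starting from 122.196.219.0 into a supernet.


Original prefix: /28
Number of subnets: 4 = 2^2
New prefix = 28 - 2 = 26
Supernet: 122.196.219.0/26


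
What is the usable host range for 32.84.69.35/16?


Network: 32.84.0.0
Broadcast: 32.84.255.255
First usable = network + 1
Last usable = broadcast - 1
Range: 32.84.0.1 to 32.84.255.254


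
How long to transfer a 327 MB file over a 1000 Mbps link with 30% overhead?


Effective throughput = 1000 * (1 - 30/100) = 700 Mbps
File size in Mb = 327 * 8 = 2616 Mb
Time = 2616 / 700
Time = 3.7371 seconds


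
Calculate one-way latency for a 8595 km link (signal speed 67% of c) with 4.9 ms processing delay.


Speed = 0.67 * 3e5 km/s = 201000 km/s
Propagation delay = 8595 / 201000 = 0.0428 s = 42.7612 ms
Processing delay = 4.9 ms
Total one-way latency = 47.6612 ms


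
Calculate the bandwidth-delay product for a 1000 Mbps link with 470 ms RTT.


BDP = bandwidth * RTT
= 1000 Mbps * 470 ms
= 1000 * 1e6 * 470 / 1000 bits
= 470000000 bits
= 58750000 bytes
= 57373.0469 KB
BDP = 470000000 bits (58750000 bytes)


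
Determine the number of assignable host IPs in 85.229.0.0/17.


Host bits = 32 - 17 = 15
Total addresses = 2^15 = 32768
Usable = total - 2 (network and broadcast)
Usable hosts: 32766


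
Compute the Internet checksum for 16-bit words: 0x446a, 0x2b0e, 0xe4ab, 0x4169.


Sum all words (with carry folding):
+ 0x446a = 0x446a
+ 0x2b0e = 0x6f78
+ 0xe4ab = 0x5424
+ 0x4169 = 0x958d
One's complement: ~0x958d
Checksum = 0x6a72


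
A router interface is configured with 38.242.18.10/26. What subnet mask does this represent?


/26 means 26 network bits, 6 host bits
Binary: 11111111111111111111111111000000
Mask: 255.255.255.192


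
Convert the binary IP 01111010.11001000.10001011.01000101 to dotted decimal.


01111010 = 122
11001000 = 200
10001011 = 139
01000101 = 69
IP: 122.200.139.69


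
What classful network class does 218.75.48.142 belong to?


First octet: 218
Binary: 11011010
110xxxxx -> Class C (192-223)
Class C, default mask 255.255.255.0 (/24)


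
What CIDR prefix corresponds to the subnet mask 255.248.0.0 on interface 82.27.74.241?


Binary: 11111111.11111000.00000000.00000000
Count leading 1s
Prefix: /13


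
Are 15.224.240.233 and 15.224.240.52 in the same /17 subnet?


Mask: 255.255.128.0
15.224.240.233 AND mask = 15.224.128.0
15.224.240.52 AND mask = 15.224.128.0
Yes, same subnet (15.224.128.0)


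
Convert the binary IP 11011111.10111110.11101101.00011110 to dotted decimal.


11011111 = 223
10111110 = 190
11101101 = 237
00011110 = 30
IP: 223.190.237.30


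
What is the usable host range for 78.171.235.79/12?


Network: 78.160.0.0
Broadcast: 78.175.255.255
First usable = network + 1
Last usable = broadcast - 1
Range: 78.160.0.1 to 78.175.255.254


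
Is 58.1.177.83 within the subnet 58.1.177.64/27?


Subnet network: 58.1.177.64
Test IP AND mask: 58.1.177.64
Yes, 58.1.177.83 is in 58.1.177.64/27


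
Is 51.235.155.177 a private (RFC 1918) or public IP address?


RFC 1918 private ranges:
  10.0.0.0/8 (10.0.0.0 - 10.255.255.255)
  172.16.0.0/12 (172.16.0.0 - 172.31.255.255)
  192.168.0.0/16 (192.168.0.0 - 192.168.255.255)
Public (not in any RFC 1918 range)


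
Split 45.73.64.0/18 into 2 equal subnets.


New prefix = 18 + 1 = 19
Each subnet has 8192 addresses
  45.73.64.0/19
  45.73.96.0/19
Subnets: 45.73.64.0/19, 45.73.96.0/19


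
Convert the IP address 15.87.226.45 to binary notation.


15 = 00001111
87 = 01010111
226 = 11100010
45 = 00101101
Binary: 00001111.01010111.11100010.00101101


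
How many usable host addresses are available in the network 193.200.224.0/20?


Host bits = 32 - 20 = 12
Total addresses = 2^12 = 4096
Usable = total - 2 (network and broadcast)
Usable hosts: 4094


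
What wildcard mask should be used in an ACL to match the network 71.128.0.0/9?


Subnet mask: 255.128.0.0
Wildcard = 255.255.255.255 - subnet mask
255 - 255 = 0
255 - 128 = 127
255 - 0 = 255
255 - 0 = 255
Wildcard: 0.127.255.255


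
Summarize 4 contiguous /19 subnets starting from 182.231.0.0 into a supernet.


Original prefix: /19
Number of subnets: 4 = 2^2
New prefix = 19 - 2 = 17
Supernet: 182.231.0.0/17


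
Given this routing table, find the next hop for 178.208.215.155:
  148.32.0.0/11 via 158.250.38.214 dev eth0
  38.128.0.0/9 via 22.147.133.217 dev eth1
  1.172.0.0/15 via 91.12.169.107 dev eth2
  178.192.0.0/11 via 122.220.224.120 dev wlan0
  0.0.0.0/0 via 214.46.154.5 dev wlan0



Longest prefix match for 178.208.215.155:
  /11 148.32.0.0: no
  /9 38.128.0.0: no
  /15 1.172.0.0: no
  /11 178.192.0.0: MATCH
  /0 0.0.0.0: MATCH
Selected: next-hop 122.220.224.120 via wlan0 (matched /11)


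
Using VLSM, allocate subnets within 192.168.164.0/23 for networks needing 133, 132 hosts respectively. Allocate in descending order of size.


133 hosts -> /24 (254 usable): 192.168.164.0/24
132 hosts -> /24 (254 usable): 192.168.165.0/24
Allocation: 192.168.164.0/24 (133 hosts, 254 usable); 192.168.165.0/24 (132 hosts, 254 usable)


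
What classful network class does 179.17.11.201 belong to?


First octet: 179
Binary: 10110011
10xxxxxx -> Class B (128-191)
Class B, default mask 255.255.0.0 (/16)


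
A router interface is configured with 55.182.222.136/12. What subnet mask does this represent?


/12 means 12 network bits, 20 host bits
Binary: 11111111111100000000000000000000
Mask: 255.240.0.0


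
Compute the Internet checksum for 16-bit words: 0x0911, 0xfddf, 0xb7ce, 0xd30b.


Sum all words (with carry folding):
+ 0x0911 = 0x0911
+ 0xfddf = 0x06f1
+ 0xb7ce = 0xbebf
+ 0xd30b = 0x91cb
One's complement: ~0x91cb
Checksum = 0x6e34


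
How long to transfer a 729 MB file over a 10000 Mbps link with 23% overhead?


Effective throughput = 10000 * (1 - 23/100) = 7700 Mbps
File size in Mb = 729 * 8 = 5832 Mb
Time = 5832 / 7700
Time = 0.7574 seconds


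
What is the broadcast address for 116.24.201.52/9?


Network: 116.0.0.0/9
Host bits = 23
Set all host bits to 1:
Broadcast: 116.127.255.255


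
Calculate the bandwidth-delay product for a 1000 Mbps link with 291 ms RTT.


BDP = bandwidth * RTT
= 1000 Mbps * 291 ms
= 1000 * 1e6 * 291 / 1000 bits
= 291000000 bits
= 36375000 bytes
= 35522.4609 KB
BDP = 291000000 bits (36375000 bytes)


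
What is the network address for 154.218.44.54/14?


IP:   10011010.11011010.00101100.00110110
Mask: 11111111.11111100.00000000.00000000
AND operation:
Net:  10011010.11011000.00000000.00000000
Network: 154.216.0.0/14


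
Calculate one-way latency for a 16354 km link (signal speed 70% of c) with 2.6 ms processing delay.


Speed = 0.7 * 3e5 km/s = 210000 km/s
Propagation delay = 16354 / 210000 = 0.0779 s = 77.8762 ms
Processing delay = 2.6 ms
Total one-way latency = 80.4762 ms


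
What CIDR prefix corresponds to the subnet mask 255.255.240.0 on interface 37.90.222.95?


Binary: 11111111.11111111.11110000.00000000
Count leading 1s
Prefix: /20


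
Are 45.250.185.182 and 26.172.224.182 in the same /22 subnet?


Mask: 255.255.252.0
45.250.185.182 AND mask = 45.250.184.0
26.172.224.182 AND mask = 26.172.224.0
No, different subnets (45.250.184.0 vs 26.172.224.0)


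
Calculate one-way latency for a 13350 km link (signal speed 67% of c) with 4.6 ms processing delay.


Speed = 0.67 * 3e5 km/s = 201000 km/s
Propagation delay = 13350 / 201000 = 0.0664 s = 66.4179 ms
Processing delay = 4.6 ms
Total one-way latency = 71.0179 ms


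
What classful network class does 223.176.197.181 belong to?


First octet: 223
Binary: 11011111
110xxxxx -> Class C (192-223)
Class C, default mask 255.255.255.0 (/24)


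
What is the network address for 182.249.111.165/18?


IP:   10110110.11111001.01101111.10100101
Mask: 11111111.11111111.11000000.00000000
AND operation:
Net:  10110110.11111001.01000000.00000000
Network: 182.249.64.0/18


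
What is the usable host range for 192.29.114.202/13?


Network: 192.24.0.0
Broadcast: 192.31.255.255
First usable = network + 1
Last usable = broadcast - 1
Range: 192.24.0.1 to 192.31.255.254


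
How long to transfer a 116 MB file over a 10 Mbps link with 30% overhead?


Effective throughput = 10 * (1 - 30/100) = 7 Mbps
File size in Mb = 116 * 8 = 928 Mb
Time = 928 / 7
Time = 132.5714 seconds


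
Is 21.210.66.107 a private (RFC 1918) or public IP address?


RFC 1918 private ranges:
  10.0.0.0/8 (10.0.0.0 - 10.255.255.255)
  172.16.0.0/12 (172.16.0.0 - 172.31.255.255)
  192.168.0.0/16 (192.168.0.0 - 192.168.255.255)
Public (not in any RFC 1918 range)


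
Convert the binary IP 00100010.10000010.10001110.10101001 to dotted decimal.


00100010 = 34
10000010 = 130
10001110 = 142
10101001 = 169
IP: 34.130.142.169


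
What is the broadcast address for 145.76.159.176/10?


Network: 145.64.0.0/10
Host bits = 22
Set all host bits to 1:
Broadcast: 145.127.255.255


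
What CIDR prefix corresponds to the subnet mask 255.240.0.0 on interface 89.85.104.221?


Binary: 11111111.11110000.00000000.00000000
Count leading 1s
Prefix: /12


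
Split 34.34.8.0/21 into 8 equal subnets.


New prefix = 21 + 3 = 24
Each subnet has 256 addresses
  34.34.8.0/24
  34.34.9.0/24
  34.34.10.0/24
  34.34.11.0/24
  34.34.12.0/24
  34.34.13.0/24
  34.34.14.0/24
  34.34.15.0/24
Subnets: 34.34.8.0/24, 34.34.9.0/24, 34.34.10.0/24, 34.34.11.0/24, 34.34.12.0/24, 34.34.13.0/24, 34.34.14.0/24, 34.34.15.0/24


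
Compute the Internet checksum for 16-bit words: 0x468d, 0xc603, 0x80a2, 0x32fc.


Sum all words (with carry folding):
+ 0x468d = 0x468d
+ 0xc603 = 0x0c91
+ 0x80a2 = 0x8d33
+ 0x32fc = 0xc02f
One's complement: ~0xc02f
Checksum = 0x3fd0


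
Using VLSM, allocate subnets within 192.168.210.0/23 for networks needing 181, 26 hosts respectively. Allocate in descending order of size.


181 hosts -> /24 (254 usable): 192.168.210.0/24
26 hosts -> /27 (30 usable): 192.168.211.0/27
Allocation: 192.168.210.0/24 (181 hosts, 254 usable); 192.168.211.0/27 (26 hosts, 30 usable)


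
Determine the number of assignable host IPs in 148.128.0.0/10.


Host bits = 32 - 10 = 22
Total addresses = 2^22 = 4194304
Usable = total - 2 (network and broadcast)
Usable hosts: 4194302


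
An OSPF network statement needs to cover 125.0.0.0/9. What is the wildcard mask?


Subnet mask: 255.128.0.0
Wildcard = 255.255.255.255 - subnet mask
255 - 255 = 0
255 - 128 = 127
255 - 0 = 255
255 - 0 = 255
Wildcard: 0.127.255.255


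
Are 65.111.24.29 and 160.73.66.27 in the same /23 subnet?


Mask: 255.255.254.0
65.111.24.29 AND mask = 65.111.24.0
160.73.66.27 AND mask = 160.73.66.0
No, different subnets (65.111.24.0 vs 160.73.66.0)


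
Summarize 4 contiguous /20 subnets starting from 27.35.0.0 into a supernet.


Original prefix: /20
Number of subnets: 4 = 2^2
New prefix = 20 - 2 = 18
Supernet: 27.35.0.0/18


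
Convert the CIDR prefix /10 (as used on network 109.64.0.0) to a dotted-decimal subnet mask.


/10 means 10 network bits, 22 host bits
Binary: 11111111110000000000000000000000
Mask: 255.192.0.0


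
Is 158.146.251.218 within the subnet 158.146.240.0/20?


Subnet network: 158.146.240.0
Test IP AND mask: 158.146.240.0
Yes, 158.146.251.218 is in 158.146.240.0/20


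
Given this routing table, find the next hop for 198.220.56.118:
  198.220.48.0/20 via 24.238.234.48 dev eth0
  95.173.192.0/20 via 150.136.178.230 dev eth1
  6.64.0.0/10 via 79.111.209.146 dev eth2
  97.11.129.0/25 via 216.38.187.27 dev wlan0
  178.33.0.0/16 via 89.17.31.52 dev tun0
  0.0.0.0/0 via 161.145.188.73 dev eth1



Longest prefix match for 198.220.56.118:
  /20 198.220.48.0: MATCH
  /20 95.173.192.0: no
  /10 6.64.0.0: no
  /25 97.11.129.0: no
  /16 178.33.0.0: no
  /0 0.0.0.0: MATCH
Selected: next-hop 24.238.234.48 via eth0 (matched /20)


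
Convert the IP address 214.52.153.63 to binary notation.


214 = 11010110
52 = 00110100
153 = 10011001
63 = 00111111
Binary: 11010110.00110100.10011001.00111111


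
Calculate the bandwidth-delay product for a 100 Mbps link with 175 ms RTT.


BDP = bandwidth * RTT
= 100 Mbps * 175 ms
= 100 * 1e6 * 175 / 1000 bits
= 17500000 bits
= 2187500 bytes
= 2136.2305 KB
BDP = 17500000 bits (2187500 bytes)


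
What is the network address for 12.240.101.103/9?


IP:   00001100.11110000.01100101.01100111
Mask: 11111111.10000000.00000000.00000000
AND operation:
Net:  00001100.10000000.00000000.00000000
Network: 12.128.0.0/9


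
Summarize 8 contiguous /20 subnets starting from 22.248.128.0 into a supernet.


Original prefix: /20
Number of subnets: 8 = 2^3
New prefix = 20 - 3 = 17
Supernet: 22.248.128.0/17


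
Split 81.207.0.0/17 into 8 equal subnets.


New prefix = 17 + 3 = 20
Each subnet has 4096 addresses
  81.207.0.0/20
  81.207.16.0/20
  81.207.32.0/20
  81.207.48.0/20
  81.207.64.0/20
  81.207.80.0/20
  81.207.96.0/20
  81.207.112.0/20
Subnets: 81.207.0.0/20, 81.207.16.0/20, 81.207.32.0/20, 81.207.48.0/20, 81.207.64.0/20, 81.207.80.0/20, 81.207.96.0/20, 81.207.112.0/20


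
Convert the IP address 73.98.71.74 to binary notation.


73 = 01001001
98 = 01100010
71 = 01000111
74 = 01001010
Binary: 01001001.01100010.01000111.01001010


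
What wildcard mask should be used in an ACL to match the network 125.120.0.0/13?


Subnet mask: 255.248.0.0
Wildcard = 255.255.255.255 - subnet mask
255 - 255 = 0
255 - 248 = 7
255 - 0 = 255
255 - 0 = 255
Wildcard: 0.7.255.255


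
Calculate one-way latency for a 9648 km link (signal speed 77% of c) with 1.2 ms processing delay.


Speed = 0.77 * 3e5 km/s = 231000 km/s
Propagation delay = 9648 / 231000 = 0.0418 s = 41.7662 ms
Processing delay = 1.2 ms
Total one-way latency = 42.9662 ms


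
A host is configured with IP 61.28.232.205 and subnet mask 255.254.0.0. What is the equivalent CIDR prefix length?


Binary: 11111111.11111110.00000000.00000000
Count leading 1s
Prefix: /15


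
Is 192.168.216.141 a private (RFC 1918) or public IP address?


RFC 1918 private ranges:
  10.0.0.0/8 (10.0.0.0 - 10.255.255.255)
  172.16.0.0/12 (172.16.0.0 - 172.31.255.255)
  192.168.0.0/16 (192.168.0.0 - 192.168.255.255)
Private (in 192.168.0.0/16)


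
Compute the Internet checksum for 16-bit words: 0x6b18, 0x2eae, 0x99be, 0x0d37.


Sum all words (with carry folding):
+ 0x6b18 = 0x6b18
+ 0x2eae = 0x99c6
+ 0x99be = 0x3385
+ 0x0d37 = 0x40bc
One's complement: ~0x40bc
Checksum = 0xbf43


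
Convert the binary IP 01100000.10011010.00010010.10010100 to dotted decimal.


01100000 = 96
10011010 = 154
00010010 = 18
10010100 = 148
IP: 96.154.18.148


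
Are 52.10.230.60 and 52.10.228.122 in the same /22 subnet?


Mask: 255.255.252.0
52.10.230.60 AND mask = 52.10.228.0
52.10.228.122 AND mask = 52.10.228.0
Yes, same subnet (52.10.228.0)


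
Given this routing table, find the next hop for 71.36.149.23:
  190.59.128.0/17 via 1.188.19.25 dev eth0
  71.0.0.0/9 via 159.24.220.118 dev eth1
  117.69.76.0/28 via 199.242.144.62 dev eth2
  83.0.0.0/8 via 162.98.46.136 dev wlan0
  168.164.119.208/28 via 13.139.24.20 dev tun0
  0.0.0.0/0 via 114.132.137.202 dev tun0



Longest prefix match for 71.36.149.23:
  /17 190.59.128.0: no
  /9 71.0.0.0: MATCH
  /28 117.69.76.0: no
  /8 83.0.0.0: no
  /28 168.164.119.208: no
  /0 0.0.0.0: MATCH
Selected: next-hop 159.24.220.118 via eth1 (matched /9)


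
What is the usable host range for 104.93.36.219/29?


Network: 104.93.36.216
Broadcast: 104.93.36.223
First usable = network + 1
Last usable = broadcast - 1
Range: 104.93.36.217 to 104.93.36.222


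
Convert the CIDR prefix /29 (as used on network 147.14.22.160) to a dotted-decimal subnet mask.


/29 means 29 network bits, 3 host bits
Binary: 11111111111111111111111111111000
Mask: 255.255.255.248


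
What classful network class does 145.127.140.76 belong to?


First octet: 145
Binary: 10010001
10xxxxxx -> Class B (128-191)
Class B, default mask 255.255.0.0 (/16)


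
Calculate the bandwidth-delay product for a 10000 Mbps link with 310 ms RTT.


BDP = bandwidth * RTT
= 10000 Mbps * 310 ms
= 10000 * 1e6 * 310 / 1000 bits
= 3100000000 bits
= 387500000 bytes
= 378417.9688 KB
BDP = 3100000000 bits (387500000 bytes)


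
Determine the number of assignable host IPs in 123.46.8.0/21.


Host bits = 32 - 21 = 11
Total addresses = 2^11 = 2048
Usable = total - 2 (network and broadcast)
Usable hosts: 2046


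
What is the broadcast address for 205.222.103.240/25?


Network: 205.222.103.128/25
Host bits = 7
Set all host bits to 1:
Broadcast: 205.222.103.255


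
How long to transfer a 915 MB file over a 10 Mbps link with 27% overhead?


Effective throughput = 10 * (1 - 27/100) = 7.3 Mbps
File size in Mb = 915 * 8 = 7320 Mb
Time = 7320 / 7.3
Time = 1002.7397 seconds


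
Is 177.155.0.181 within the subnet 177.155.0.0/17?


Subnet network: 177.155.0.0
Test IP AND mask: 177.155.0.0
Yes, 177.155.0.181 is in 177.155.0.0/17


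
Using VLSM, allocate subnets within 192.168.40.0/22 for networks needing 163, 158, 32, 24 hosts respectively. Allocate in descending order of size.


163 hosts -> /24 (254 usable): 192.168.40.0/24
158 hosts -> /24 (254 usable): 192.168.41.0/24
32 hosts -> /26 (62 usable): 192.168.42.0/26
24 hosts -> /27 (30 usable): 192.168.42.64/27
Allocation: 192.168.40.0/24 (163 hosts, 254 usable); 192.168.41.0/24 (158 hosts, 254 usable); 192.168.42.0/26 (32 hosts, 62 usable); 192.168.42.64/27 (24 hosts, 30 usable)


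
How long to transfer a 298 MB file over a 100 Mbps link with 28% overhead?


Effective throughput = 100 * (1 - 28/100) = 72 Mbps
File size in Mb = 298 * 8 = 2384 Mb
Time = 2384 / 72
Time = 33.1111 seconds


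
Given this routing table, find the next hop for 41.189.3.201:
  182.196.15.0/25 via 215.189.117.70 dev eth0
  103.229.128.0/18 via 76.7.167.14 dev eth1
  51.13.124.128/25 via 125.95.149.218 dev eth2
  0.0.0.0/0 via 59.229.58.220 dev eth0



Longest prefix match for 41.189.3.201:
  /25 182.196.15.0: no
  /18 103.229.128.0: no
  /25 51.13.124.128: no
  /0 0.0.0.0: MATCH
Selected: next-hop 59.229.58.220 via eth0 (matched /0)


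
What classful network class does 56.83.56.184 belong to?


First octet: 56
Binary: 00111000
0xxxxxxx -> Class A (1-126)
Class A, default mask 255.0.0.0 (/8)


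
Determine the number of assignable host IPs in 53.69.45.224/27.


Host bits = 32 - 27 = 5
Total addresses = 2^5 = 32
Usable = total - 2 (network and broadcast)
Usable hosts: 30


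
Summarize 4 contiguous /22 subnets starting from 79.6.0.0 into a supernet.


Original prefix: /22
Number of subnets: 4 = 2^2
New prefix = 22 - 2 = 20
Supernet: 79.6.0.0/20


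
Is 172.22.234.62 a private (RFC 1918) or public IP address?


RFC 1918 private ranges:
  10.0.0.0/8 (10.0.0.0 - 10.255.255.255)
  172.16.0.0/12 (172.16.0.0 - 172.31.255.255)
  192.168.0.0/16 (192.168.0.0 - 192.168.255.255)
Private (in 172.16.0.0/12)


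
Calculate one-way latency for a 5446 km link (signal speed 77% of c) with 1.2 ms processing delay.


Speed = 0.77 * 3e5 km/s = 231000 km/s
Propagation delay = 5446 / 231000 = 0.0236 s = 23.5758 ms
Processing delay = 1.2 ms
Total one-way latency = 24.7758 ms


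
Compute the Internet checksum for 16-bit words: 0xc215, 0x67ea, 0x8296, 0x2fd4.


Sum all words (with carry folding):
+ 0xc215 = 0xc215
+ 0x67ea = 0x2a00
+ 0x8296 = 0xac96
+ 0x2fd4 = 0xdc6a
One's complement: ~0xdc6a
Checksum = 0x2395


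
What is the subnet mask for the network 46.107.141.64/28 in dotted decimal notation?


/28 means 28 network bits, 4 host bits
Binary: 11111111111111111111111111110000
Mask: 255.255.255.240


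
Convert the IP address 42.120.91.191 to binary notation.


42 = 00101010
120 = 01111000
91 = 01011011
191 = 10111111
Binary: 00101010.01111000.01011011.10111111


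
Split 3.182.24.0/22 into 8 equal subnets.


New prefix = 22 + 3 = 25
Each subnet has 128 addresses
  3.182.24.0/25
  3.182.24.128/25
  3.182.25.0/25
  3.182.25.128/25
  3.182.26.0/25
  3.182.26.128/25
  3.182.27.0/25
  3.182.27.128/25
Subnets: 3.182.24.0/25, 3.182.24.128/25, 3.182.25.0/25, 3.182.25.128/25, 3.182.26.0/25, 3.182.26.128/25, 3.182.27.0/25, 3.182.27.128/25


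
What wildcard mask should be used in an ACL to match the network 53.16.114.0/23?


Subnet mask: 255.255.254.0
Wildcard = 255.255.255.255 - subnet mask
255 - 255 = 0
255 - 255 = 0
255 - 254 = 1
255 - 0 = 255
Wildcard: 0.0.1.255


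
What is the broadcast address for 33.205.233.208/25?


Network: 33.205.233.128/25
Host bits = 7
Set all host bits to 1:
Broadcast: 33.205.233.255


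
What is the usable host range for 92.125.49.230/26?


Network: 92.125.49.192
Broadcast: 92.125.49.255
First usable = network + 1
Last usable = broadcast - 1
Range: 92.125.49.193 to 92.125.49.254


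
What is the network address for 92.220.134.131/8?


IP:   01011100.11011100.10000110.10000011
Mask: 11111111.00000000.00000000.00000000
AND operation:
Net:  01011100.00000000.00000000.00000000
Network: 92.0.0.0/8


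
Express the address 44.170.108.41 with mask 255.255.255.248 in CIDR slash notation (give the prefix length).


Binary: 11111111.11111111.11111111.11111000
Count leading 1s
Prefix: /29


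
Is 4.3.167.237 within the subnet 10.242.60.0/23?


Subnet network: 10.242.60.0
Test IP AND mask: 4.3.166.0
No, 4.3.167.237 is not in 10.242.60.0/23


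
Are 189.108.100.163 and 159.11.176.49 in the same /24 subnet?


Mask: 255.255.255.0
189.108.100.163 AND mask = 189.108.100.0
159.11.176.49 AND mask = 159.11.176.0
No, different subnets (189.108.100.0 vs 159.11.176.0)


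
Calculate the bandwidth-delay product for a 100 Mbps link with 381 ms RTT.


BDP = bandwidth * RTT
= 100 Mbps * 381 ms
= 100 * 1e6 * 381 / 1000 bits
= 38100000 bits
= 4762500 bytes
= 4650.8789 KB
BDP = 38100000 bits (4762500 bytes)


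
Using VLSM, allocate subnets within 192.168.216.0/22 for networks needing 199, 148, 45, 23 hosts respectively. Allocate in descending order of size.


199 hosts -> /24 (254 usable): 192.168.216.0/24
148 hosts -> /24 (254 usable): 192.168.217.0/24
45 hosts -> /26 (62 usable): 192.168.218.0/26
23 hosts -> /27 (30 usable): 192.168.218.64/27
Allocation: 192.168.216.0/24 (199 hosts, 254 usable); 192.168.217.0/24 (148 hosts, 254 usable); 192.168.218.0/26 (45 hosts, 62 usable); 192.168.218.64/27 (23 hosts, 30 usable)


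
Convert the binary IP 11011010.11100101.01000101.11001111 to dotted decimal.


11011010 = 218
11100101 = 229
01000101 = 69
11001111 = 207
IP: 218.229.69.207


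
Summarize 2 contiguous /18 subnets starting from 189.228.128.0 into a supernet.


Original prefix: /18
Number of subnets: 2 = 2^1
New prefix = 18 - 1 = 17
Supernet: 189.228.128.0/17


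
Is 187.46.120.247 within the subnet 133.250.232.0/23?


Subnet network: 133.250.232.0
Test IP AND mask: 187.46.120.0
No, 187.46.120.247 is not in 133.250.232.0/23


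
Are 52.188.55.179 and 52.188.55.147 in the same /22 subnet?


Mask: 255.255.252.0
52.188.55.179 AND mask = 52.188.52.0
52.188.55.147 AND mask = 52.188.52.0
Yes, same subnet (52.188.52.0)


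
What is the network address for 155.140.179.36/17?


IP:   10011011.10001100.10110011.00100100
Mask: 11111111.11111111.10000000.00000000
AND operation:
Net:  10011011.10001100.10000000.00000000
Network: 155.140.128.0/17


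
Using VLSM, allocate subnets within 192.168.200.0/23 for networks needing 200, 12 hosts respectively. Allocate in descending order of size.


200 hosts -> /24 (254 usable): 192.168.200.0/24
12 hosts -> /28 (14 usable): 192.168.201.0/28
Allocation: 192.168.200.0/24 (200 hosts, 254 usable); 192.168.201.0/28 (12 hosts, 14 usable)


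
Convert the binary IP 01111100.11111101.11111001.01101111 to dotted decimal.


01111100 = 124
11111101 = 253
11111001 = 249
01101111 = 111
IP: 124.253.249.111


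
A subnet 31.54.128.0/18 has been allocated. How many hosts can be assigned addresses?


Host bits = 32 - 18 = 14
Total addresses = 2^14 = 16384
Usable = total - 2 (network and broadcast)
Usable hosts: 16382


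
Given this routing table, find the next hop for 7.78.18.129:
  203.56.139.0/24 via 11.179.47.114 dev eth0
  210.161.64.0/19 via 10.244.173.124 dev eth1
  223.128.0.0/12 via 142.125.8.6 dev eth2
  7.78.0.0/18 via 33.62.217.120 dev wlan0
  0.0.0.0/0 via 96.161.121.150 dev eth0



Longest prefix match for 7.78.18.129:
  /24 203.56.139.0: no
  /19 210.161.64.0: no
  /12 223.128.0.0: no
  /18 7.78.0.0: MATCH
  /0 0.0.0.0: MATCH
Selected: next-hop 33.62.217.120 via wlan0 (matched /18)


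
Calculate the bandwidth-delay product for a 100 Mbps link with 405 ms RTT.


BDP = bandwidth * RTT
= 100 Mbps * 405 ms
= 100 * 1e6 * 405 / 1000 bits
= 40500000 bits
= 5062500 bytes
= 4943.8477 KB
BDP = 40500000 bits (5062500 bytes)


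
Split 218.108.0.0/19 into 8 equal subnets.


New prefix = 19 + 3 = 22
Each subnet has 1024 addresses
  218.108.0.0/22
  218.108.4.0/22
  218.108.8.0/22
  218.108.12.0/22
  218.108.16.0/22
  218.108.20.0/22
  218.108.24.0/22
  218.108.28.0/22
Subnets: 218.108.0.0/22, 218.108.4.0/22, 218.108.8.0/22, 218.108.12.0/22, 218.108.16.0/22, 218.108.20.0/22, 218.108.24.0/22, 218.108.28.0/22


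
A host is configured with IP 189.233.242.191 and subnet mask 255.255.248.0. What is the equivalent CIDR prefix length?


Binary: 11111111.11111111.11111000.00000000
Count leading 1s
Prefix: /21
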